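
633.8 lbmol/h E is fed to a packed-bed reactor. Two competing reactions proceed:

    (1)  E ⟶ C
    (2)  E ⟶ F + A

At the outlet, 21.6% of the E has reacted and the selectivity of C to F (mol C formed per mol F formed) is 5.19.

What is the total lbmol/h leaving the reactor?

Conversion of E: E consumed = 0.216 × 633.8 = 136.9 lbmol/h = 1ξ₁ + 1ξ₂.
Selectivity: 1ξ₁ / (1ξ₂) = 5.19 → ξ₁ = 5.19 ξ₂.
Substitute: (1·5.19 + 1) ξ₂ = 136.9 → ξ₂ = 22.12 lbmol/h, ξ₁ = 114.8 lbmol/h.
Outlet amounts (n = n₀ + Σ ν·ξ):
  E: 633.8 − 1(114.8) − 1(22.12) = 496.9
  C: 0 + 1(114.8) = 114.8
  F: 0 + 1(22.12) = 22.12
  A: 0 + 1(22.12) = 22.12
Total out = 496.9 + 114.8 + 22.12 + 22.12 = 655.9 lbmol/h.

656 lbmol/h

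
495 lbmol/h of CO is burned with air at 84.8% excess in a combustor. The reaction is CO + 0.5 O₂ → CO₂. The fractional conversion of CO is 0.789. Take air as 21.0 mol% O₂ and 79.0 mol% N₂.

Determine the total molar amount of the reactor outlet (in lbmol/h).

Stoichiometric O₂ = 0.5 × 495 = 247.5 lbmol/h; O₂ fed = 247.5 × 1.848 = 457.4 lbmol/h.
N₂ fed = 457.4 × 79/21 = 1721 lbmol/h.
Fuel reacted = 0.789 × 495 → ξ = 390.6 lbmol/h.
Outlet (n = n₀ + ν ξ):
  CO: 495 − 1(390.6) = 104.4
  O₂: 457.4 − 0.5(390.6) = 262.1
  N₂: 1721 (inert)
  CO₂: 0 + 1(390.6) = 390.6
Total out = 104.4 + 262.1 + 1721 + 390.6 = 2478 lbmol/h.

2480 lbmol/h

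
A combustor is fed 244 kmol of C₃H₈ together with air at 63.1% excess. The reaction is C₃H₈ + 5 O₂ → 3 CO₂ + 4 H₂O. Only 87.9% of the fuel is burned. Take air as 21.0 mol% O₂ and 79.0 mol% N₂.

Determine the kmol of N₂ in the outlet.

7490 kmol

Stoichiometric O₂ = 5 × 244 = 1220 kmol; O₂ fed = 1220 × 1.631 = 1990 kmol.
N₂ fed = 1990 × 79/21 = 7486 kmol.
Fuel reacted = 0.879 × 244 → ξ = 214.5 kmol.
Outlet (n = n₀ + ν ξ):
  C₃H₈: 244 − 1(214.5) = 29.52
  O₂: 1990 − 5(214.5) = 917.4
  N₂: 7486 (inert)
  CO₂: 0 + 3(214.5) = 643.4
  H₂O: 0 + 4(214.5) = 857.9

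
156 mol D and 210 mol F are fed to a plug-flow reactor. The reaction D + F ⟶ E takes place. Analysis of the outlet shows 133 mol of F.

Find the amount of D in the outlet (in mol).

79 mol

For F: n = n₀ − 1ξ → 133 = 210 − 1ξ, giving ξ = 77 mol.
Outlet amounts (n = n₀ + ν ξ):
  D: 156 − 1(77) = 79
  F: 210 − 1(77) = 133
  E: 0 + 1(77) = 77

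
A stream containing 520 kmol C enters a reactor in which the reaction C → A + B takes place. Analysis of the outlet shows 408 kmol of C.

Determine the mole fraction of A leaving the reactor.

For C: n = n₀ − 1ξ → 408 = 520 − 1ξ, giving ξ = 112 kmol.
Outlet amounts (n = n₀ + ν ξ):
  C: 520 − 1(112) = 408
  A: 0 + 1(112) = 112
  B: 0 + 1(112) = 112
Total out = 632 kmol; y_A = 112 / 632 = 0.1772.

0.177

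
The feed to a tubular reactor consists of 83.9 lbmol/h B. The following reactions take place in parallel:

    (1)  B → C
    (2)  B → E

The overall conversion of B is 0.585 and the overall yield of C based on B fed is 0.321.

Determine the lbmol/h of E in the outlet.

22.1 lbmol/h

Yield of C: 1ξ₁ / 83.9 = 0.321 → ξ₁ = 26.93 lbmol/h.
Conversion of B: 1ξ₁ + 1ξ₂ = 0.585 × 83.9 = 49.08 → ξ₂ = 22.15 lbmol/h.
Outlet amounts (n = n₀ + Σ ν·ξ):
  B: 83.9 − 1(26.93) − 1(22.15) = 34.82
  C: 0 + 1(26.93) = 26.93
  E: 0 + 1(22.15) = 22.15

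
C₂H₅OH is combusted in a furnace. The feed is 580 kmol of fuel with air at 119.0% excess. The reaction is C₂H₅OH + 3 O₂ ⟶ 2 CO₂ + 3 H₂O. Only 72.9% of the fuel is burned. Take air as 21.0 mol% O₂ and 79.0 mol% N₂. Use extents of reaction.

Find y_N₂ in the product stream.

Stoichiometric O₂ = 3 × 580 = 1740 kmol; O₂ fed = 1740 × 2.190 = 3811 kmol.
N₂ fed = 3811 × 79/21 = 14340 kmol.
Fuel reacted = 0.729 × 580 → ξ = 422.8 kmol.
Outlet (n = n₀ + ν ξ):
  C₂H₅OH: 580 − 1(422.8) = 157.2
  O₂: 3811 − 3(422.8) = 2542
  N₂: 14340 (inert)
  CO₂: 0 + 2(422.8) = 845.6
  H₂O: 0 + 3(422.8) = 1268
Total out = 19150 kmol; y_N₂ = 14340 / 19150 = 0.7486.

0.749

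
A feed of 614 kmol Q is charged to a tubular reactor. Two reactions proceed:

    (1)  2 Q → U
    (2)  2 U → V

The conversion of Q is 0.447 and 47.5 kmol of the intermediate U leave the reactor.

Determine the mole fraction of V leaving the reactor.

Conversion of Q: Q consumed = 2ξ₁ = 0.447 × 614 → ξ₁ = 137.2 kmol.
U balance: n_U = 0 + 1ξ₁ − 2ξ₂ = 47.5 → ξ₂ = (1·137.2 − 47.5)/2 = 44.86 kmol.
Outlet amounts (n = n₀ + Σ ν·ξ):
  Q: 614 − 2(137.2) = 339.5
  U: 0 + 1(137.2) − 2(44.86) = 47.5
  V: 0 + 1(44.86) = 44.86
Total out = 431.9 kmol; y_V = 44.86 / 431.9 = 0.1039.

0.104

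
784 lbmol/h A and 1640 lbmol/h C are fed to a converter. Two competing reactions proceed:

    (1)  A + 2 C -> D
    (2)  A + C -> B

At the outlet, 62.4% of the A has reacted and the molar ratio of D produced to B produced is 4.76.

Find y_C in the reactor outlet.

Conversion of A: A consumed = 0.624 × 784 = 489.2 lbmol/h = 1ξ₁ + 1ξ₂.
Selectivity: 1ξ₁ / (1ξ₂) = 4.76 → ξ₁ = 4.76 ξ₂.
Substitute: (1·4.76 + 1) ξ₂ = 489.2 → ξ₂ = 84.93 lbmol/h, ξ₁ = 404.3 lbmol/h.
Outlet amounts (n = n₀ + Σ ν·ξ):
  A: 784 − 1(404.3) − 1(84.93) = 294.8
  C: 1640 − 2(404.3) − 1(84.93) = 746.5
  D: 0 + 1(404.3) = 404.3
  B: 0 + 1(84.93) = 84.93
Total out = 1531 lbmol/h; y_C = 746.5 / 1531 = 0.4877.

0.488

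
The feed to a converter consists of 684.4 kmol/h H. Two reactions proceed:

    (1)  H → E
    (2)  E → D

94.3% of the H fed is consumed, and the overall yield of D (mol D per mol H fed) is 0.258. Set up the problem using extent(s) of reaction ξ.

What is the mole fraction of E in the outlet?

Conversion of H: H consumed = 1ξ₁ = 0.943 × 684.4 → ξ₁ = 645.4 kmol/h.
Yield of D: 1ξ₂ / 684.4 = 0.258 → ξ₂ = 176.6 kmol/h.
Outlet amounts (n = n₀ + Σ ν·ξ):
  H: 684.4 − 1(645.4) = 39.01
  E: 0 + 1(645.4) − 1(176.6) = 468.8
  D: 0 + 1(176.6) = 176.6
Total out = 684.4 kmol/h; y_E = 468.8 / 684.4 = 0.685.

0.685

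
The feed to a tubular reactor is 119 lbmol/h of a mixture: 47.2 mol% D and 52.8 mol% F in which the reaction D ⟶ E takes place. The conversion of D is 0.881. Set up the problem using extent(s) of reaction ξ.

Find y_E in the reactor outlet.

0.416

D reacted = 0.881 × 56.17 = 49.48 lbmol/h; ν_D = −1, so ξ = 49.48/1 = 49.48 lbmol/h.
Outlet amounts (n = n₀ + ν ξ):
  D: 56.17 − 1(49.48) = 6.684
  E: 0 + 1(49.48) = 49.48
  F: 62.83 (inert)
Total out = 119 lbmol/h; y_E = 49.48 / 119 = 0.4158.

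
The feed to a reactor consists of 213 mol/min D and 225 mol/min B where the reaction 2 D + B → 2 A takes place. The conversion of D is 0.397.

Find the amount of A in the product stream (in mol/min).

84.6 mol/min

D reacted = 0.397 × 213 = 84.56 mol/min; ν_D = −2, so ξ = 84.56/2 = 42.28 mol/min.
Outlet amounts (n = n₀ + ν ξ):
  D: 213 − 2(42.28) = 128.4
  B: 225 − 1(42.28) = 182.7
  A: 0 + 2(42.28) = 84.56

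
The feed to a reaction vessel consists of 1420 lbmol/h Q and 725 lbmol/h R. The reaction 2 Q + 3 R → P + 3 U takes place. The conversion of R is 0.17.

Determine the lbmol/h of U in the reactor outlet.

R reacted = 0.17 × 725 = 123.3 lbmol/h; ν_R = −3, so ξ = 123.3/3 = 41.08 lbmol/h.
Outlet amounts (n = n₀ + ν ξ):
  Q: 1420 − 2(41.08) = 1338
  R: 725 − 3(41.08) = 601.8
  P: 0 + 1(41.08) = 41.08
  U: 0 + 3(41.08) = 123.2

123 lbmol/h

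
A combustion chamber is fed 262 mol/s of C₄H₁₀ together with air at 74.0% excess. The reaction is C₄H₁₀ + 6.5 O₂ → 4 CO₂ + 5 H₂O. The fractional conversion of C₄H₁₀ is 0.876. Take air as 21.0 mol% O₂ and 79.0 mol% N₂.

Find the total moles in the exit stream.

14700 mol/s

Stoichiometric O₂ = 6.5 × 262 = 1703 mol/s; O₂ fed = 1703 × 1.740 = 2963 mol/s.
N₂ fed = 2963 × 79/21 = 11150 mol/s.
Fuel reacted = 0.876 × 262 → ξ = 229.5 mol/s.
Outlet (n = n₀ + ν ξ):
  C₄H₁₀: 262 − 1(229.5) = 32.49
  O₂: 2963 − 6.5(229.5) = 1471
  N₂: 11150 (inert)
  CO₂: 0 + 4(229.5) = 918
  H₂O: 0 + 5(229.5) = 1148
Total out = 32.49 + 1471 + 11150 + 918 + 1148 = 14720 mol/s.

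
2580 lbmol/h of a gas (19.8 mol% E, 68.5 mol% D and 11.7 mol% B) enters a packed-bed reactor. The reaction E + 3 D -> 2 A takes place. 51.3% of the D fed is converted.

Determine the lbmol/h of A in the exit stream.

D reacted = 0.513 × 1767 = 906.6 lbmol/h; ν_D = −3, so ξ = 906.6/3 = 302.2 lbmol/h.
Outlet amounts (n = n₀ + ν ξ):
  E: 510.8 − 1(302.2) = 208.6
  D: 1767 − 3(302.2) = 860.7
  A: 0 + 2(302.2) = 604.4
  B: 301.9 (inert)

604 lbmol/h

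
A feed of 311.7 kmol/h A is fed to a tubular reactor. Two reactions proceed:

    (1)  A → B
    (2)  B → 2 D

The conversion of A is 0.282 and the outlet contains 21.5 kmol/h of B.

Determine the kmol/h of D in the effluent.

Conversion of A: A consumed = 1ξ₁ = 0.282 × 311.7 → ξ₁ = 87.9 kmol/h.
B balance: n_B = 0 + 1ξ₁ − 1ξ₂ = 21.5 → ξ₂ = (1·87.9 − 21.5)/1 = 66.4 kmol/h.
Outlet amounts (n = n₀ + Σ ν·ξ):
  A: 311.7 − 1(87.9) = 223.8
  B: 0 + 1(87.9) − 1(66.4) = 21.5
  D: 0 + 2(66.4) = 132.8

133 kmol/h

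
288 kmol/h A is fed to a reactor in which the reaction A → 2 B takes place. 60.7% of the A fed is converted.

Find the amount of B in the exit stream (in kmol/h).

350 kmol/h

A reacted = 0.607 × 288 = 174.8 kmol/h; ν_A = −1, so ξ = 174.8/1 = 174.8 kmol/h.
Outlet amounts (n = n₀ + ν ξ):
  A: 288 − 1(174.8) = 113.2
  B: 0 + 2(174.8) = 349.6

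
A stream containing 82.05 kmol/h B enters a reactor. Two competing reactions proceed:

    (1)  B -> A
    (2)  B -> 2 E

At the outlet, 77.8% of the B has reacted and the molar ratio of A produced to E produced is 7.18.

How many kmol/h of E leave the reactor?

Conversion of B: B consumed = 0.778 × 82.05 = 63.83 kmol/h = 1ξ₁ + 1ξ₂.
Selectivity: 1ξ₁ / (2ξ₂) = 7.18 → ξ₁ = 14.36 ξ₂.
Substitute: (1·14.36 + 1) ξ₂ = 63.83 → ξ₂ = 4.156 kmol/h, ξ₁ = 59.68 kmol/h.
Outlet amounts (n = n₀ + Σ ν·ξ):
  B: 82.05 − 1(59.68) − 1(4.156) = 18.22
  A: 0 + 1(59.68) = 59.68
  E: 0 + 2(4.156) = 8.312

8.31 kmol/h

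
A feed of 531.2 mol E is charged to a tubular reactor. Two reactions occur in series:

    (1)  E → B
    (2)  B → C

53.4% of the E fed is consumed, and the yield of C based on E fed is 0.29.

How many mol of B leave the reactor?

Conversion of E: E consumed = 1ξ₁ = 0.534 × 531.2 → ξ₁ = 283.7 mol.
Yield of C: 1ξ₂ / 531.2 = 0.29 → ξ₂ = 154 mol.
Outlet amounts (n = n₀ + Σ ν·ξ):
  E: 531.2 − 1(283.7) = 247.5
  B: 0 + 1(283.7) − 1(154) = 129.6
  C: 0 + 1(154) = 154

130 mol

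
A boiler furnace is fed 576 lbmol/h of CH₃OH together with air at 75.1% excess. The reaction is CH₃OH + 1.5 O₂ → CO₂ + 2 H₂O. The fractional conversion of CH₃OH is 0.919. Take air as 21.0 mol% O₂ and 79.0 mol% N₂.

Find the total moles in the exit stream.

Stoichiometric O₂ = 1.5 × 576 = 864 lbmol/h; O₂ fed = 864 × 1.751 = 1513 lbmol/h.
N₂ fed = 1513 × 79/21 = 5691 lbmol/h.
Fuel reacted = 0.919 × 576 → ξ = 529.3 lbmol/h.
Outlet (n = n₀ + ν ξ):
  CH₃OH: 576 − 1(529.3) = 46.66
  O₂: 1513 − 1.5(529.3) = 718.8
  N₂: 5691 (inert)
  CO₂: 0 + 1(529.3) = 529.3
  H₂O: 0 + 2(529.3) = 1059
Total out = 46.66 + 718.8 + 5691 + 529.3 + 1059 = 8045 lbmol/h.

8040 lbmol/h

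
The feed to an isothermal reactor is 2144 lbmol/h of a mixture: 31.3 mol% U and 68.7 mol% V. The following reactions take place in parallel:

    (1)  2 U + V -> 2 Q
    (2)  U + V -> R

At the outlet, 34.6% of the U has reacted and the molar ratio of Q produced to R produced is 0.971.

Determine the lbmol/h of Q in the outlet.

114 lbmol/h

Conversion of U: U consumed = 0.346 × 671.1 = 232.2 lbmol/h = 2ξ₁ + 1ξ₂.
Selectivity: 2ξ₁ / (1ξ₂) = 0.971 → ξ₁ = 0.4855 ξ₂.
Substitute: (2·0.4855 + 1) ξ₂ = 232.2 → ξ₂ = 117.8 lbmol/h, ξ₁ = 57.19 lbmol/h.
Outlet amounts (n = n₀ + Σ ν·ξ):
  U: 671.1 − 2(57.19) − 1(117.8) = 438.9
  V: 1473 − 1(57.19) − 1(117.8) = 1298
  Q: 0 + 2(57.19) = 114.4
  R: 0 + 1(117.8) = 117.8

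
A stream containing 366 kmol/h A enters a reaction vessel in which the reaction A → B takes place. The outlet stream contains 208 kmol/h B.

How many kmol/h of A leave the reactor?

For B: n = n₀ + 1ξ → 208 = 0 + 1ξ, giving ξ = 208 kmol/h.
Outlet amounts (n = n₀ + ν ξ):
  A: 366 − 1(208) = 158
  B: 0 + 1(208) = 208

158 kmol/h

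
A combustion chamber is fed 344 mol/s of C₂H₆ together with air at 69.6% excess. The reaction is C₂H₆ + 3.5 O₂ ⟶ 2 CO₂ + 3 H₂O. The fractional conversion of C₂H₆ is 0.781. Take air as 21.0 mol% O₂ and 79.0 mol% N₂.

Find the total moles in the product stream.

Stoichiometric O₂ = 3.5 × 344 = 1204 mol/s; O₂ fed = 1204 × 1.696 = 2042 mol/s.
N₂ fed = 2042 × 79/21 = 7682 mol/s.
Fuel reacted = 0.781 × 344 → ξ = 268.7 mol/s.
Outlet (n = n₀ + ν ξ):
  C₂H₆: 344 − 1(268.7) = 75.34
  O₂: 2042 − 3.5(268.7) = 1102
  N₂: 7682 (inert)
  CO₂: 0 + 2(268.7) = 537.3
  H₂O: 0 + 3(268.7) = 806
Total out = 75.34 + 1102 + 7682 + 537.3 + 806 = 10200 mol/s.

10200 mol/s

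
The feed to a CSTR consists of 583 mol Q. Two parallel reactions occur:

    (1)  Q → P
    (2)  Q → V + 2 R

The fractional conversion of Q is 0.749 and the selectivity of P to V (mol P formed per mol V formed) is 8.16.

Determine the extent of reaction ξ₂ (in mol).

Conversion of Q: Q consumed = 0.749 × 583 = 436.7 mol = 1ξ₁ + 1ξ₂.
Selectivity: 1ξ₁ / (1ξ₂) = 8.16 → ξ₁ = 8.16 ξ₂.
Substitute: (1·8.16 + 1) ξ₂ = 436.7 → ξ₂ = 47.67 mol, ξ₁ = 389 mol.
Outlet amounts (n = n₀ + Σ ν·ξ):
  Q: 583 − 1(389) − 1(47.67) = 146.3
  P: 0 + 1(389) = 389
  V: 0 + 1(47.67) = 47.67
  R: 0 + 2(47.67) = 95.34

ξ₂ = 47.7 mol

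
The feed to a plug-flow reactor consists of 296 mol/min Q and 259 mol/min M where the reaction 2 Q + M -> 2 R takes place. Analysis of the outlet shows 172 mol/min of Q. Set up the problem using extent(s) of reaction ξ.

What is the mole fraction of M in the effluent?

For Q: n = n₀ − 2ξ → 172 = 296 − 2ξ, giving ξ = 62 mol/min.
Outlet amounts (n = n₀ + ν ξ):
  Q: 296 − 2(62) = 172
  M: 259 − 1(62) = 197
  R: 0 + 2(62) = 124
Total out = 493 mol/min; y_M = 197 / 493 = 0.3996.

0.4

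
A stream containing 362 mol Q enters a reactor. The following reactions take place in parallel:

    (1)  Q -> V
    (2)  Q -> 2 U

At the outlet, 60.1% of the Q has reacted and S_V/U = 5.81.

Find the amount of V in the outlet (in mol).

Conversion of Q: Q consumed = 0.601 × 362 = 217.6 mol = 1ξ₁ + 1ξ₂.
Selectivity: 1ξ₁ / (2ξ₂) = 5.81 → ξ₁ = 11.62 ξ₂.
Substitute: (1·11.62 + 1) ξ₂ = 217.6 → ξ₂ = 17.24 mol, ξ₁ = 200.3 mol.
Outlet amounts (n = n₀ + Σ ν·ξ):
  Q: 362 − 1(200.3) − 1(17.24) = 144.4
  V: 0 + 1(200.3) = 200.3
  U: 0 + 2(17.24) = 34.48

200 mol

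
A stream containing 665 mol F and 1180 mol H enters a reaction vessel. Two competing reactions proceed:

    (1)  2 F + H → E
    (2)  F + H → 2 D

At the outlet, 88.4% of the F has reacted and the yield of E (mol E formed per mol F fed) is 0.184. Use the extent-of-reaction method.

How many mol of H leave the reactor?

714 mol

Yield of E: 1ξ₁ / 665 = 0.184 → ξ₁ = 122.4 mol.
Conversion of F: 2ξ₁ + 1ξ₂ = 0.884 × 665 = 587.9 → ξ₂ = 343.1 mol.
Outlet amounts (n = n₀ + Σ ν·ξ):
  F: 665 − 2(122.4) − 1(343.1) = 77.14
  H: 1180 − 1(122.4) − 1(343.1) = 714.5
  E: 0 + 1(122.4) = 122.4
  D: 0 + 2(343.1) = 686.3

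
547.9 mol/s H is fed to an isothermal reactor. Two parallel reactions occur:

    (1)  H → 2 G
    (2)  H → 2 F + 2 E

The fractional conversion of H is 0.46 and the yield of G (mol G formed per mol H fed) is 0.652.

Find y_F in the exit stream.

0.155

Yield of G: 2ξ₁ / 547.9 = 0.652 → ξ₁ = 178.6 mol/s.
Conversion of H: 1ξ₁ + 1ξ₂ = 0.46 × 547.9 = 252 → ξ₂ = 73.42 mol/s.
Outlet amounts (n = n₀ + Σ ν·ξ):
  H: 547.9 − 1(178.6) − 1(73.42) = 295.9
  G: 0 + 2(178.6) = 357.2
  F: 0 + 2(73.42) = 146.8
  E: 0 + 2(73.42) = 146.8
Total out = 946.8 mol/s; y_F = 146.8 / 946.8 = 0.1551.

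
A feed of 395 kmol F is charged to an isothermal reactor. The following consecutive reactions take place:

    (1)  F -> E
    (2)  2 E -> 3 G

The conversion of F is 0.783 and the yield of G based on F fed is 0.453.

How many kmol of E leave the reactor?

190 kmol

Conversion of F: F consumed = 1ξ₁ = 0.783 × 395 → ξ₁ = 309.3 kmol.
Yield of G: 3ξ₂ / 395 = 0.453 → ξ₂ = 59.65 kmol.
Outlet amounts (n = n₀ + Σ ν·ξ):
  F: 395 − 1(309.3) = 85.71
  E: 0 + 1(309.3) − 2(59.65) = 190
  G: 0 + 3(59.65) = 178.9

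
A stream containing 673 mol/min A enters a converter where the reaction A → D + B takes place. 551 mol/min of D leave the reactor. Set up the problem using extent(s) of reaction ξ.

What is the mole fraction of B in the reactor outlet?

0.45

For D: n = n₀ + 1ξ → 551 = 0 + 1ξ, giving ξ = 551 mol/min.
Outlet amounts (n = n₀ + ν ξ):
  A: 673 − 1(551) = 122
  D: 0 + 1(551) = 551
  B: 0 + 1(551) = 551
Total out = 1224 mol/min; y_B = 551 / 1224 = 0.4502.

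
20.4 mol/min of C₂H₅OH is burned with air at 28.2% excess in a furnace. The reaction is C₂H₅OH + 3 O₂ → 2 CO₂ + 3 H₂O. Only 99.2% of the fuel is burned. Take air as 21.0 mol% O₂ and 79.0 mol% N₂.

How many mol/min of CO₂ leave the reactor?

40.5 mol/min

Stoichiometric O₂ = 3 × 20.4 = 61.2 mol/min; O₂ fed = 61.2 × 1.282 = 78.46 mol/min.
N₂ fed = 78.46 × 79/21 = 295.2 mol/min.
Fuel reacted = 0.992 × 20.4 → ξ = 20.24 mol/min.
Outlet (n = n₀ + ν ξ):
  C₂H₅OH: 20.4 − 1(20.24) = 0.1632
  O₂: 78.46 − 3(20.24) = 17.75
  N₂: 295.2 (inert)
  CO₂: 0 + 2(20.24) = 40.47
  H₂O: 0 + 3(20.24) = 60.71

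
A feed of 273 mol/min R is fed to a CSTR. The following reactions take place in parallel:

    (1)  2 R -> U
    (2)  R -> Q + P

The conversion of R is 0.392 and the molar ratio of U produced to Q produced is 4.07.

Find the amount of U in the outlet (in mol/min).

47.7 mol/min

Conversion of R: R consumed = 0.392 × 273 = 107 mol/min = 2ξ₁ + 1ξ₂.
Selectivity: 1ξ₁ / (1ξ₂) = 4.07 → ξ₁ = 4.07 ξ₂.
Substitute: (2·4.07 + 1) ξ₂ = 107 → ξ₂ = 11.71 mol/min, ξ₁ = 47.65 mol/min.
Outlet amounts (n = n₀ + Σ ν·ξ):
  R: 273 − 2(47.65) − 1(11.71) = 166
  U: 0 + 1(47.65) = 47.65
  Q: 0 + 1(11.71) = 11.71
  P: 0 + 1(11.71) = 11.71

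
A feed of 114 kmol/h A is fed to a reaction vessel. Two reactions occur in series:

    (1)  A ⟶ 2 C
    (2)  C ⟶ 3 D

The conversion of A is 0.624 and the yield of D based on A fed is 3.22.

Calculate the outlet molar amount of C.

19.9 kmol/h

Conversion of A: A consumed = 1ξ₁ = 0.624 × 114 → ξ₁ = 71.14 kmol/h.
Yield of D: 3ξ₂ / 114 = 3.22 → ξ₂ = 122.4 kmol/h.
Outlet amounts (n = n₀ + Σ ν·ξ):
  A: 114 − 1(71.14) = 42.86
  C: 0 + 2(71.14) − 1(122.4) = 19.91
  D: 0 + 3(122.4) = 367.1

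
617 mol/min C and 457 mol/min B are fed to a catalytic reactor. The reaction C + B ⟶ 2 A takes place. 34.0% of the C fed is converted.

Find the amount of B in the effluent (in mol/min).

C reacted = 0.34 × 617 = 209.8 mol/min; ν_C = −1, so ξ = 209.8/1 = 209.8 mol/min.
Outlet amounts (n = n₀ + ν ξ):
  C: 617 − 1(209.8) = 407.2
  B: 457 − 1(209.8) = 247.2
  A: 0 + 2(209.8) = 419.6

247 mol/min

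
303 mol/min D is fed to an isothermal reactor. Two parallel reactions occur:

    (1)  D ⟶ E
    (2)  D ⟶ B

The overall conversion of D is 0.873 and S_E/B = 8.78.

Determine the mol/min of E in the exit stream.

237 mol/min

Conversion of D: D consumed = 0.873 × 303 = 264.5 mol/min = 1ξ₁ + 1ξ₂.
Selectivity: 1ξ₁ / (1ξ₂) = 8.78 → ξ₁ = 8.78 ξ₂.
Substitute: (1·8.78 + 1) ξ₂ = 264.5 → ξ₂ = 27.05 mol/min, ξ₁ = 237.5 mol/min.
Outlet amounts (n = n₀ + Σ ν·ξ):
  D: 303 − 1(237.5) − 1(27.05) = 38.48
  E: 0 + 1(237.5) = 237.5
  B: 0 + 1(27.05) = 27.05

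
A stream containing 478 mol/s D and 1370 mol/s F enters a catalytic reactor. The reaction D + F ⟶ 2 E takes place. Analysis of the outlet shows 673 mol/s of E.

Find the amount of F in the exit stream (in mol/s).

1030 mol/s

For E: n = n₀ + 2ξ → 673 = 0 + 2ξ, giving ξ = 336.5 mol/s.
Outlet amounts (n = n₀ + ν ξ):
  D: 478 − 1(336.5) = 141.5
  F: 1370 − 1(336.5) = 1034
  E: 0 + 2(336.5) = 673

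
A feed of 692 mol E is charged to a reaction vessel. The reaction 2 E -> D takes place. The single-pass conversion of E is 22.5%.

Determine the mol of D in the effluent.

77.9 mol

E reacted = 0.225 × 692 = 155.7 mol; ν_E = −2, so ξ = 155.7/2 = 77.85 mol.
Outlet amounts (n = n₀ + ν ξ):
  E: 692 − 2(77.85) = 536.3
  D: 0 + 1(77.85) = 77.85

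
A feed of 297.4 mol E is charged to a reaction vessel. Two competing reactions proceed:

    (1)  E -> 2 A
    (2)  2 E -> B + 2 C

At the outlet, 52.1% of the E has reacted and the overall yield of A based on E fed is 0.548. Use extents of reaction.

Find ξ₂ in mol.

Yield of A: 2ξ₁ / 297.4 = 0.548 → ξ₁ = 81.49 mol.
Conversion of E: 1ξ₁ + 2ξ₂ = 0.521 × 297.4 = 154.9 → ξ₂ = 36.73 mol.
Outlet amounts (n = n₀ + Σ ν·ξ):
  E: 297.4 − 1(81.49) − 2(36.73) = 142.5
  A: 0 + 2(81.49) = 163
  B: 0 + 1(36.73) = 36.73
  C: 0 + 2(36.73) = 73.46

ξ₂ = 36.7 mol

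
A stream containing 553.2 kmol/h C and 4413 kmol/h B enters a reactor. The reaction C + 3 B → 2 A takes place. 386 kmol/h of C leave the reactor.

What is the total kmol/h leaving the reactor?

4630 kmol/h

For C: n = n₀ − 1ξ → 386 = 553.2 − 1ξ, giving ξ = 167.2 kmol/h.
Outlet amounts (n = n₀ + ν ξ):
  C: 553.2 − 1(167.2) = 386
  B: 4413 − 3(167.2) = 3911
  A: 0 + 2(167.2) = 334.4
Total out = 386 + 3911 + 334.4 = 4632 kmol/h.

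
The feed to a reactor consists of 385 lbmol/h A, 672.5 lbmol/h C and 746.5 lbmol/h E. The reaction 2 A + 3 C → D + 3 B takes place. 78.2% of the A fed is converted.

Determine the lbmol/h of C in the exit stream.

221 lbmol/h

A reacted = 0.782 × 385 = 301.1 lbmol/h; ν_A = −2, so ξ = 301.1/2 = 150.5 lbmol/h.
Outlet amounts (n = n₀ + ν ξ):
  A: 385 − 2(150.5) = 83.93
  C: 672.5 − 3(150.5) = 220.9
  D: 0 + 1(150.5) = 150.5
  B: 0 + 3(150.5) = 451.6
  E: 746.5 (inert)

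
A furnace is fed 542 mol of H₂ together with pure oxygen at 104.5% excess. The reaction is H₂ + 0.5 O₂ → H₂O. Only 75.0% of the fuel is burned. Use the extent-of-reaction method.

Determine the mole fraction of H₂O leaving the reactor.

0.455

Stoichiometric O₂ = 0.5 × 542 = 271 mol; O₂ fed = 271 × 2.045 = 554.2 mol.
Fuel reacted = 0.75 × 542 → ξ = 406.5 mol.
Outlet (n = n₀ + ν ξ):
  H₂: 542 − 1(406.5) = 135.5
  O₂: 554.2 − 0.5(406.5) = 350.9
  H₂O: 0 + 1(406.5) = 406.5
Total out = 892.9 mol; y_H₂O = 406.5 / 892.9 = 0.4552.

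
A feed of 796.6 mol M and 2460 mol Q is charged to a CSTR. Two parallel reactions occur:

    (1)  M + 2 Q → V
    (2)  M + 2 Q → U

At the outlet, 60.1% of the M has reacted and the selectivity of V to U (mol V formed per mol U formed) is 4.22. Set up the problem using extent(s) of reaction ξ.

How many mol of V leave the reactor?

387 mol

Conversion of M: M consumed = 0.601 × 796.6 = 478.8 mol = 1ξ₁ + 1ξ₂.
Selectivity: 1ξ₁ / (1ξ₂) = 4.22 → ξ₁ = 4.22 ξ₂.
Substitute: (1·4.22 + 1) ξ₂ = 478.8 → ξ₂ = 91.72 mol, ξ₁ = 387 mol.
Outlet amounts (n = n₀ + Σ ν·ξ):
  M: 796.6 − 1(387) − 1(91.72) = 317.8
  Q: 2460 − 2(387) − 2(91.72) = 1502
  V: 0 + 1(387) = 387
  U: 0 + 1(91.72) = 91.72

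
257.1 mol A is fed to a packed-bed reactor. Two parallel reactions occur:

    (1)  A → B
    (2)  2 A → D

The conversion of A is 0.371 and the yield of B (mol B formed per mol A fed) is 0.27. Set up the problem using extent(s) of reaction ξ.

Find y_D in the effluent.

Yield of B: 1ξ₁ / 257.1 = 0.27 → ξ₁ = 69.42 mol.
Conversion of A: 1ξ₁ + 2ξ₂ = 0.371 × 257.1 = 95.38 → ξ₂ = 12.98 mol.
Outlet amounts (n = n₀ + Σ ν·ξ):
  A: 257.1 − 1(69.42) − 2(12.98) = 161.7
  B: 0 + 1(69.42) = 69.42
  D: 0 + 1(12.98) = 12.98
Total out = 244.1 mol; y_D = 12.98 / 244.1 = 0.05319.

0.0532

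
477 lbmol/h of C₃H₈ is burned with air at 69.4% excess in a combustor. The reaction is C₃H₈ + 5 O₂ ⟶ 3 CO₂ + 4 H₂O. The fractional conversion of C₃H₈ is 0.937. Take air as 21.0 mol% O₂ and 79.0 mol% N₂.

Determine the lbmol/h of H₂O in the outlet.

Stoichiometric O₂ = 5 × 477 = 2385 lbmol/h; O₂ fed = 2385 × 1.694 = 4040 lbmol/h.
N₂ fed = 4040 × 79/21 = 15200 lbmol/h.
Fuel reacted = 0.937 × 477 → ξ = 446.9 lbmol/h.
Outlet (n = n₀ + ν ξ):
  C₃H₈: 477 − 1(446.9) = 30.05
  O₂: 4040 − 5(446.9) = 1805
  N₂: 15200 (inert)
  CO₂: 0 + 3(446.9) = 1341
  H₂O: 0 + 4(446.9) = 1788

1790 lbmol/h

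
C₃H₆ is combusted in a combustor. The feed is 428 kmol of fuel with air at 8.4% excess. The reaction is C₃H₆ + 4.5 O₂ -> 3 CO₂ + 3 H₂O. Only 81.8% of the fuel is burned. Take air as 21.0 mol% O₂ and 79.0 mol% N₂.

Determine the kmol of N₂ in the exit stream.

7850 kmol

Stoichiometric O₂ = 4.5 × 428 = 1926 kmol; O₂ fed = 1926 × 1.084 = 2088 kmol.
N₂ fed = 2088 × 79/21 = 7854 kmol.
Fuel reacted = 0.818 × 428 → ξ = 350.1 kmol.
Outlet (n = n₀ + ν ξ):
  C₃H₆: 428 − 1(350.1) = 77.9
  O₂: 2088 − 4.5(350.1) = 512.3
  N₂: 7854 (inert)
  CO₂: 0 + 3(350.1) = 1050
  H₂O: 0 + 3(350.1) = 1050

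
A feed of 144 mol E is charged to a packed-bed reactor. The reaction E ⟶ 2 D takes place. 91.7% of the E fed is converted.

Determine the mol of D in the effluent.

E reacted = 0.917 × 144 = 132 mol; ν_E = −1, so ξ = 132/1 = 132 mol.
Outlet amounts (n = n₀ + ν ξ):
  E: 144 − 1(132) = 11.95
  D: 0 + 2(132) = 264.1

264 mol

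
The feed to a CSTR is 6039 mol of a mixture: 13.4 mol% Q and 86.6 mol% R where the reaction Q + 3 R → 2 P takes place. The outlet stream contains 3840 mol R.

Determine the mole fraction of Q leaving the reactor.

0.0677

For R: n = n₀ − 3ξ → 3840 = 5230 − 3ξ, giving ξ = 463.3 mol.
Outlet amounts (n = n₀ + ν ξ):
  Q: 809.2 − 1(463.3) = 346
  R: 5230 − 3(463.3) = 3840
  P: 0 + 2(463.3) = 926.5
Total out = 5112 mol; y_Q = 346 / 5112 = 0.06767.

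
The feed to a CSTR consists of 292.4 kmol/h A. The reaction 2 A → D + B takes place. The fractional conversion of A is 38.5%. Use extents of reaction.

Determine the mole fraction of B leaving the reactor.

A reacted = 0.385 × 292.4 = 112.6 kmol/h; ν_A = −2, so ξ = 112.6/2 = 56.29 kmol/h.
Outlet amounts (n = n₀ + ν ξ):
  A: 292.4 − 2(56.29) = 179.8
  D: 0 + 1(56.29) = 56.29
  B: 0 + 1(56.29) = 56.29
Total out = 292.4 kmol/h; y_B = 56.29 / 292.4 = 0.1925.

0.193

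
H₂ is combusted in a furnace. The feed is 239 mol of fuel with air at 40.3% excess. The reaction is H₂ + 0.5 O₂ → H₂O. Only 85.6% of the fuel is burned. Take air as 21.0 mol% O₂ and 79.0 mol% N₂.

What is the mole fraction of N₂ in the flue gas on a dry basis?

Stoichiometric O₂ = 0.5 × 239 = 119.5 mol; O₂ fed = 119.5 × 1.403 = 167.7 mol.
N₂ fed = 167.7 × 79/21 = 630.7 mol.
Fuel reacted = 0.856 × 239 → ξ = 204.6 mol.
Outlet (n = n₀ + ν ξ):
  H₂: 239 − 1(204.6) = 34.42
  O₂: 167.7 − 0.5(204.6) = 65.37
  N₂: 630.7 (inert)
  H₂O: 0 + 1(204.6) = 204.6
Dry total = 730.5 mol; y_N₂ (dry) = 630.7 / 730.5 = 0.8634.

0.863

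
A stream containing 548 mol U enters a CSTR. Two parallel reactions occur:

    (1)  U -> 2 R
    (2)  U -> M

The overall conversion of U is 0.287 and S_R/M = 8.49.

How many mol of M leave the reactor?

30 mol

Conversion of U: U consumed = 0.287 × 548 = 157.3 mol = 1ξ₁ + 1ξ₂.
Selectivity: 2ξ₁ / (1ξ₂) = 8.49 → ξ₁ = 4.245 ξ₂.
Substitute: (1·4.245 + 1) ξ₂ = 157.3 → ξ₂ = 29.99 mol, ξ₁ = 127.3 mol.
Outlet amounts (n = n₀ + Σ ν·ξ):
  U: 548 − 1(127.3) − 1(29.99) = 390.7
  R: 0 + 2(127.3) = 254.6
  M: 0 + 1(29.99) = 29.99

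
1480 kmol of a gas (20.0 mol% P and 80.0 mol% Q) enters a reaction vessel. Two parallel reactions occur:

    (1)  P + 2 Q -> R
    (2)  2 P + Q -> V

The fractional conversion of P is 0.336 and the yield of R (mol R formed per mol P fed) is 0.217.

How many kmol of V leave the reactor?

17.6 kmol

Yield of R: 1ξ₁ / 296 = 0.217 → ξ₁ = 64.23 kmol.
Conversion of P: 1ξ₁ + 2ξ₂ = 0.336 × 296 = 99.46 → ξ₂ = 17.61 kmol.
Outlet amounts (n = n₀ + Σ ν·ξ):
  P: 296 − 1(64.23) − 2(17.61) = 196.5
  Q: 1184 − 2(64.23) − 1(17.61) = 1038
  R: 0 + 1(64.23) = 64.23
  V: 0 + 1(17.61) = 17.61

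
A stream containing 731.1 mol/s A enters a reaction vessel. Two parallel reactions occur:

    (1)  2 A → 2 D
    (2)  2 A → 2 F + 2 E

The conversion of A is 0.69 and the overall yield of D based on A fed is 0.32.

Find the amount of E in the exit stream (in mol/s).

271 mol/s

Yield of D: 2ξ₁ / 731.1 = 0.32 → ξ₁ = 117 mol/s.
Conversion of A: 2ξ₁ + 2ξ₂ = 0.69 × 731.1 = 504.5 → ξ₂ = 135.3 mol/s.
Outlet amounts (n = n₀ + Σ ν·ξ):
  A: 731.1 − 2(117) − 2(135.3) = 226.6
  D: 0 + 2(117) = 234
  F: 0 + 2(135.3) = 270.5
  E: 0 + 2(135.3) = 270.5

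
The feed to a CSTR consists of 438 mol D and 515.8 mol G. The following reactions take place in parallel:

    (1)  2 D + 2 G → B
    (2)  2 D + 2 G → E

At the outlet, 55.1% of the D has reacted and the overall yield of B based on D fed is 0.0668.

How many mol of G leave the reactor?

Yield of B: 1ξ₁ / 438 = 0.0668 → ξ₁ = 29.26 mol.
Conversion of D: 2ξ₁ + 2ξ₂ = 0.551 × 438 = 241.3 → ξ₂ = 91.41 mol.
Outlet amounts (n = n₀ + Σ ν·ξ):
  D: 438 − 2(29.26) − 2(91.41) = 196.7
  G: 515.8 − 2(29.26) − 2(91.41) = 274.5
  B: 0 + 1(29.26) = 29.26
  E: 0 + 1(91.41) = 91.41

274 mol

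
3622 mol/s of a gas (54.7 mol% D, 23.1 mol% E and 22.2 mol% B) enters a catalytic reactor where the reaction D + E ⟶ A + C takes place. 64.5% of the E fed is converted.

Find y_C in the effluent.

E reacted = 0.645 × 836.7 = 539.7 mol/s; ν_E = −1, so ξ = 539.7/1 = 539.7 mol/s.
Outlet amounts (n = n₀ + ν ξ):
  D: 1981 − 1(539.7) = 1442
  E: 836.7 − 1(539.7) = 297
  A: 0 + 1(539.7) = 539.7
  C: 0 + 1(539.7) = 539.7
  B: 804.1 (inert)
Total out = 3622 mol/s; y_C = 539.7 / 3622 = 0.149.

0.149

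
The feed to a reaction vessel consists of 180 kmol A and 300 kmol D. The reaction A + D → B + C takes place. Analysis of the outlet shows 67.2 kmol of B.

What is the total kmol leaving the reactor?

For B: n = n₀ + 1ξ → 67.2 = 0 + 1ξ, giving ξ = 67.2 kmol.
Outlet amounts (n = n₀ + ν ξ):
  A: 180 − 1(67.2) = 112.8
  D: 300 − 1(67.2) = 232.8
  B: 0 + 1(67.2) = 67.2
  C: 0 + 1(67.2) = 67.2
Total out = 112.8 + 232.8 + 67.2 + 67.2 = 480 kmol.

480 kmol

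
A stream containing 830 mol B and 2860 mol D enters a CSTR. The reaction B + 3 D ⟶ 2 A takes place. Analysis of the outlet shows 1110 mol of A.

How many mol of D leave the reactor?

For A: n = n₀ + 2ξ → 1110 = 0 + 2ξ, giving ξ = 555 mol.
Outlet amounts (n = n₀ + ν ξ):
  B: 830 − 1(555) = 275
  D: 2860 − 3(555) = 1195
  A: 0 + 2(555) = 1110

1200 mol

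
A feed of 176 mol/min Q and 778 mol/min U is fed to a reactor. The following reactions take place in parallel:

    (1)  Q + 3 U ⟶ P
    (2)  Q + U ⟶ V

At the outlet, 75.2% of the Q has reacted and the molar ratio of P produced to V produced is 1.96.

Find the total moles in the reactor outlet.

646 mol/min

Conversion of Q: Q consumed = 0.752 × 176 = 132.4 mol/min = 1ξ₁ + 1ξ₂.
Selectivity: 1ξ₁ / (1ξ₂) = 1.96 → ξ₁ = 1.96 ξ₂.
Substitute: (1·1.96 + 1) ξ₂ = 132.4 → ξ₂ = 44.71 mol/min, ξ₁ = 87.64 mol/min.
Outlet amounts (n = n₀ + Σ ν·ξ):
  Q: 176 − 1(87.64) − 1(44.71) = 43.65
  U: 778 − 3(87.64) − 1(44.71) = 470.4
  P: 0 + 1(87.64) = 87.64
  V: 0 + 1(44.71) = 44.71
Total out = 43.65 + 470.4 + 87.64 + 44.71 = 646.4 mol/min.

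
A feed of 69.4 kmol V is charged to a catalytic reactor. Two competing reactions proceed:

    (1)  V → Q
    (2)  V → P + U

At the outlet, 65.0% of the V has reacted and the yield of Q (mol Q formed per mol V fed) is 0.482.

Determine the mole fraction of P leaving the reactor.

Yield of Q: 1ξ₁ / 69.4 = 0.482 → ξ₁ = 33.45 kmol.
Conversion of V: 1ξ₁ + 1ξ₂ = 0.65 × 69.4 = 45.11 → ξ₂ = 11.66 kmol.
Outlet amounts (n = n₀ + Σ ν·ξ):
  V: 69.4 − 1(33.45) − 1(11.66) = 24.29
  Q: 0 + 1(33.45) = 33.45
  P: 0 + 1(11.66) = 11.66
  U: 0 + 1(11.66) = 11.66
Total out = 81.06 kmol; y_P = 11.66 / 81.06 = 0.1438.

0.144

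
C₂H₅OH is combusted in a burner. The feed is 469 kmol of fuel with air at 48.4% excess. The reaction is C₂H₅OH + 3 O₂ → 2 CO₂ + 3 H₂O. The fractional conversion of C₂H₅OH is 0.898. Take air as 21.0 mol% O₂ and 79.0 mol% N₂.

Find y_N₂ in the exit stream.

0.725

Stoichiometric O₂ = 3 × 469 = 1407 kmol; O₂ fed = 1407 × 1.484 = 2088 kmol.
N₂ fed = 2088 × 79/21 = 7855 kmol.
Fuel reacted = 0.898 × 469 → ξ = 421.2 kmol.
Outlet (n = n₀ + ν ξ):
  C₂H₅OH: 469 − 1(421.2) = 47.84
  O₂: 2088 − 3(421.2) = 824.5
  N₂: 7855 (inert)
  CO₂: 0 + 2(421.2) = 842.3
  H₂O: 0 + 3(421.2) = 1263
Total out = 10830 kmol; y_N₂ = 7855 / 10830 = 0.7251.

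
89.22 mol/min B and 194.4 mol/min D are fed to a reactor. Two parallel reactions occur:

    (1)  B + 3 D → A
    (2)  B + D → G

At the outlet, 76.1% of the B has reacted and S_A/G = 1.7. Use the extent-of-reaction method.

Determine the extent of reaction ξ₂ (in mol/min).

ξ₂ = 25.1 mol/min

Conversion of B: B consumed = 0.761 × 89.22 = 67.9 mol/min = 1ξ₁ + 1ξ₂.
Selectivity: 1ξ₁ / (1ξ₂) = 1.7 → ξ₁ = 1.7 ξ₂.
Substitute: (1·1.7 + 1) ξ₂ = 67.9 → ξ₂ = 25.15 mol/min, ξ₁ = 42.75 mol/min.
Outlet amounts (n = n₀ + Σ ν·ξ):
  B: 89.22 − 1(42.75) − 1(25.15) = 21.32
  D: 194.4 − 3(42.75) − 1(25.15) = 41
  A: 0 + 1(42.75) = 42.75
  G: 0 + 1(25.15) = 25.15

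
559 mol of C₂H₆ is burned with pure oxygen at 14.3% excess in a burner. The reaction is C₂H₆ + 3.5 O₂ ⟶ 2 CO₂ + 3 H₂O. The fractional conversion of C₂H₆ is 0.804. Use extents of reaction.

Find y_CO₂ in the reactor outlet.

Stoichiometric O₂ = 3.5 × 559 = 1956 mol; O₂ fed = 1956 × 1.143 = 2236 mol.
Fuel reacted = 0.804 × 559 → ξ = 449.4 mol.
Outlet (n = n₀ + ν ξ):
  C₂H₆: 559 − 1(449.4) = 109.6
  O₂: 2236 − 3.5(449.4) = 663.3
  CO₂: 0 + 2(449.4) = 898.9
  H₂O: 0 + 3(449.4) = 1348
Total out = 3020 mol; y_CO₂ = 898.9 / 3020 = 0.2976.

0.298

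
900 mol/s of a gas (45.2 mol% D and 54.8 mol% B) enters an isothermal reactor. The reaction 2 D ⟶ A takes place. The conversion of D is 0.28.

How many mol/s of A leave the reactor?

57 mol/s

D reacted = 0.28 × 406.8 = 113.9 mol/s; ν_D = −2, so ξ = 113.9/2 = 56.95 mol/s.
Outlet amounts (n = n₀ + ν ξ):
  D: 406.8 − 2(56.95) = 292.9
  A: 0 + 1(56.95) = 56.95
  B: 493.2 (inert)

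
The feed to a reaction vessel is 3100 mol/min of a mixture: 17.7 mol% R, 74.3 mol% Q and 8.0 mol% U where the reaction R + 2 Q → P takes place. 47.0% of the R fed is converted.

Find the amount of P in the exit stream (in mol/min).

258 mol/min

R reacted = 0.47 × 548.7 = 257.9 mol/min; ν_R = −1, so ξ = 257.9/1 = 257.9 mol/min.
Outlet amounts (n = n₀ + ν ξ):
  R: 548.7 − 1(257.9) = 290.8
  Q: 2303 − 2(257.9) = 1788
  P: 0 + 1(257.9) = 257.9
  U: 248 (inert)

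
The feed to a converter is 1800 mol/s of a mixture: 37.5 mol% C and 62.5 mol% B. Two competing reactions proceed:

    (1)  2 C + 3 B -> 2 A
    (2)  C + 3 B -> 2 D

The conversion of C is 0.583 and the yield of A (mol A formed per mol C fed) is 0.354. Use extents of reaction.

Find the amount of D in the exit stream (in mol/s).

Yield of A: 2ξ₁ / 675 = 0.354 → ξ₁ = 119.5 mol/s.
Conversion of C: 2ξ₁ + 1ξ₂ = 0.583 × 675 = 393.5 → ξ₂ = 154.6 mol/s.
Outlet amounts (n = n₀ + Σ ν·ξ):
  C: 675 − 2(119.5) − 1(154.6) = 281.5
  B: 1125 − 3(119.5) − 3(154.6) = 302.9
  A: 0 + 2(119.5) = 238.9
  D: 0 + 2(154.6) = 309.1

309 mol/s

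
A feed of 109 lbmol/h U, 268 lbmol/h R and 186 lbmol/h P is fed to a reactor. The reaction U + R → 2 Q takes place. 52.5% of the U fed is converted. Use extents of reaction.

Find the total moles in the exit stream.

563 lbmol/h

U reacted = 0.525 × 109 = 57.23 lbmol/h; ν_U = −1, so ξ = 57.23/1 = 57.23 lbmol/h.
Outlet amounts (n = n₀ + ν ξ):
  U: 109 − 1(57.23) = 51.77
  R: 268 − 1(57.23) = 210.8
  Q: 0 + 2(57.23) = 114.5
  P: 186 (inert)
Total out = 51.77 + 210.8 + 114.5 + 186 = 563 lbmol/h.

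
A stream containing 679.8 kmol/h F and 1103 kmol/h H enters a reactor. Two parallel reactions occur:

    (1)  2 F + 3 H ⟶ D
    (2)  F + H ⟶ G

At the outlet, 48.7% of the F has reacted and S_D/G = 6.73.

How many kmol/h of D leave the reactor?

Conversion of F: F consumed = 0.487 × 679.8 = 331.1 kmol/h = 2ξ₁ + 1ξ₂.
Selectivity: 1ξ₁ / (1ξ₂) = 6.73 → ξ₁ = 6.73 ξ₂.
Substitute: (2·6.73 + 1) ξ₂ = 331.1 → ξ₂ = 22.9 kmol/h, ξ₁ = 154.1 kmol/h.
Outlet amounts (n = n₀ + Σ ν·ξ):
  F: 679.8 − 2(154.1) − 1(22.9) = 348.7
  H: 1103 − 3(154.1) − 1(22.9) = 617.9
  D: 0 + 1(154.1) = 154.1
  G: 0 + 1(22.9) = 22.9

154 kmol/h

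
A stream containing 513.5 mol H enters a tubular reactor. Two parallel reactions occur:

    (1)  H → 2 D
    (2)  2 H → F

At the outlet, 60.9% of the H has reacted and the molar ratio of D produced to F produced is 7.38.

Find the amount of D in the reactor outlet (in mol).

406 mol

Conversion of H: H consumed = 0.609 × 513.5 = 312.7 mol = 1ξ₁ + 2ξ₂.
Selectivity: 2ξ₁ / (1ξ₂) = 7.38 → ξ₁ = 3.69 ξ₂.
Substitute: (1·3.69 + 2) ξ₂ = 312.7 → ξ₂ = 54.96 mol, ξ₁ = 202.8 mol.
Outlet amounts (n = n₀ + Σ ν·ξ):
  H: 513.5 − 1(202.8) − 2(54.96) = 200.8
  D: 0 + 2(202.8) = 405.6
  F: 0 + 1(54.96) = 54.96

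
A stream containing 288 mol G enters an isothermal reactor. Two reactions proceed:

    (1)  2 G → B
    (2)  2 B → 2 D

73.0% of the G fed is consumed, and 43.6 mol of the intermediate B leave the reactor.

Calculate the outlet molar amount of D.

61.5 mol

Conversion of G: G consumed = 2ξ₁ = 0.73 × 288 → ξ₁ = 105.1 mol.
B balance: n_B = 0 + 1ξ₁ − 2ξ₂ = 43.6 → ξ₂ = (1·105.1 − 43.6)/2 = 30.76 mol.
Outlet amounts (n = n₀ + Σ ν·ξ):
  G: 288 − 2(105.1) = 77.76
  B: 0 + 1(105.1) − 2(30.76) = 43.6
  D: 0 + 2(30.76) = 61.52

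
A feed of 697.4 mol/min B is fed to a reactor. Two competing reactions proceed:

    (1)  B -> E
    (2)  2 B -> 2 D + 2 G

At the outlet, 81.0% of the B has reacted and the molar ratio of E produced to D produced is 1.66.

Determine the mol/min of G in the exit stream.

Conversion of B: B consumed = 0.81 × 697.4 = 564.9 mol/min = 1ξ₁ + 2ξ₂.
Selectivity: 1ξ₁ / (2ξ₂) = 1.66 → ξ₁ = 3.32 ξ₂.
Substitute: (1·3.32 + 2) ξ₂ = 564.9 → ξ₂ = 106.2 mol/min, ξ₁ = 352.5 mol/min.
Outlet amounts (n = n₀ + Σ ν·ξ):
  B: 697.4 − 1(352.5) − 2(106.2) = 132.5
  E: 0 + 1(352.5) = 352.5
  D: 0 + 2(106.2) = 212.4
  G: 0 + 2(106.2) = 212.4

212 mol/min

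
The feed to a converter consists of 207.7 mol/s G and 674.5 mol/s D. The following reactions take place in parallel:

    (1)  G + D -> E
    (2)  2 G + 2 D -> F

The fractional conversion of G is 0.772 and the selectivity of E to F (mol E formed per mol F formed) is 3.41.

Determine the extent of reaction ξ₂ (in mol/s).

Conversion of G: G consumed = 0.772 × 207.7 = 160.3 mol/s = 1ξ₁ + 2ξ₂.
Selectivity: 1ξ₁ / (1ξ₂) = 3.41 → ξ₁ = 3.41 ξ₂.
Substitute: (1·3.41 + 2) ξ₂ = 160.3 → ξ₂ = 29.64 mol/s, ξ₁ = 101.1 mol/s.
Outlet amounts (n = n₀ + Σ ν·ξ):
  G: 207.7 − 1(101.1) − 2(29.64) = 47.36
  D: 674.5 − 1(101.1) − 2(29.64) = 514.2
  E: 0 + 1(101.1) = 101.1
  F: 0 + 1(29.64) = 29.64

ξ₂ = 29.6 mol/s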